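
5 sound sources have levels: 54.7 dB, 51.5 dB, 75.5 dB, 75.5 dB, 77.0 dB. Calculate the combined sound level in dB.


Formula: L_total = 10 * log10( sum(10^(Li/10)) )
  Source 1: 10^(54.7/10) = 295120.9227
  Source 2: 10^(51.5/10) = 141253.7545
  Source 3: 10^(75.5/10) = 35481338.9234
  Source 4: 10^(75.5/10) = 35481338.9234
  Source 5: 10^(77.0/10) = 50118723.3627
Sum of linear values = 121517775.8867
L_total = 10 * log10(121517775.8867) = 80.85

80.85 dB


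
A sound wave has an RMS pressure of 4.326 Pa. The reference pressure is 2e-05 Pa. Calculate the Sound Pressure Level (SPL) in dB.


Given values:
  p = 4.326 Pa
  p_ref = 2e-05 Pa
Formula: SPL = 20 * log10(p / p_ref)
Compute ratio: p / p_ref = 4.326 / 2e-05 = 216300
Compute log10: log10(216300) = 5.335057
Multiply: SPL = 20 * 5.335057 = 106.7

106.7 dB


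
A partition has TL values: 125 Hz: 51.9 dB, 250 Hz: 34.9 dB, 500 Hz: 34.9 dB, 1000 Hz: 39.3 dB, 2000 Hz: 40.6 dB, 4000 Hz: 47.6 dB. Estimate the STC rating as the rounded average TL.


Given TL values at each frequency:
  125 Hz: 51.9 dB
  250 Hz: 34.9 dB
  500 Hz: 34.9 dB
  1000 Hz: 39.3 dB
  2000 Hz: 40.6 dB
  4000 Hz: 47.6 dB
Formula: STC ~ round(average of TL values)
Sum = 51.9 + 34.9 + 34.9 + 39.3 + 40.6 + 47.6 = 249.2
Average = 249.2 / 6 = 41.53
Rounded: 42

42


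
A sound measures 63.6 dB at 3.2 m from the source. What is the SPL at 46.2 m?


Given values:
  SPL1 = 63.6 dB, r1 = 3.2 m, r2 = 46.2 m
Formula: SPL2 = SPL1 - 20 * log10(r2 / r1)
Compute ratio: r2 / r1 = 46.2 / 3.2 = 14.4375
Compute log10: log10(14.4375) = 1.159492
Compute drop: 20 * 1.159492 = 23.1898
SPL2 = 63.6 - 23.1898 = 40.41

40.41 dB


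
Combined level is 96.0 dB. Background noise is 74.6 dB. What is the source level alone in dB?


Given values:
  L_total = 96.0 dB, L_bg = 74.6 dB
Formula: L_source = 10 * log10(10^(L_total/10) - 10^(L_bg/10))
Convert to linear:
  10^(96.0/10) = 3981071705.535
  10^(74.6/10) = 28840315.0313
Difference: 3981071705.535 - 28840315.0313 = 3952231390.5037
L_source = 10 * log10(3952231390.5037) = 95.97

95.97 dB


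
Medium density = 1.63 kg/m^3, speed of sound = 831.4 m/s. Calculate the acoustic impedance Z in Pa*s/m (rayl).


Given values:
  rho = 1.63 kg/m^3
  c = 831.4 m/s
Formula: Z = rho * c
Z = 1.63 * 831.4
Z = 1355.18

1355.18 rayl


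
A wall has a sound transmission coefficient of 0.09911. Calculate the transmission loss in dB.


Given values:
  tau = 0.09911
Formula: TL = 10 * log10(1 / tau)
Compute 1 / tau = 1 / 0.09911 = 10.0898
Compute log10(10.0898) = 1.003883
TL = 10 * 1.003883 = 10.04

10.04 dB


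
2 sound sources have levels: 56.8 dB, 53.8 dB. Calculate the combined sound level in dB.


Formula: L_total = 10 * log10( sum(10^(Li/10)) )
  Source 1: 10^(56.8/10) = 478630.0923
  Source 2: 10^(53.8/10) = 239883.2919
Sum of linear values = 718513.3842
L_total = 10 * log10(718513.3842) = 58.56

58.56 dB


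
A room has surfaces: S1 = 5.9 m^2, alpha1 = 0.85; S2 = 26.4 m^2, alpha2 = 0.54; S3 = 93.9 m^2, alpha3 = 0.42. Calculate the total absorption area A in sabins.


Given surfaces:
  Surface 1: 5.9 * 0.85 = 5.015
  Surface 2: 26.4 * 0.54 = 14.256
  Surface 3: 93.9 * 0.42 = 39.438
Formula: A = sum(Si * alpha_i)
A = 5.015 + 14.256 + 39.438
A = 58.71

58.71 sabins


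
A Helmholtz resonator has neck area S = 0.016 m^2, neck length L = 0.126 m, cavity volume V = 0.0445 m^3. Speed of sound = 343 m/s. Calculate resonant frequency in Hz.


Given values:
  S = 0.016 m^2, L = 0.126 m, V = 0.0445 m^3, c = 343 m/s
Formula: f = (c / (2*pi)) * sqrt(S / (V * L))
Compute V * L = 0.0445 * 0.126 = 0.005607
Compute S / (V * L) = 0.016 / 0.005607 = 2.8536
Compute sqrt(2.8536) = 1.68926
Compute c / (2*pi) = 343 / 6.283185 = 54.590148
f = 54.590148 * 1.68926 = 92.22

92.22 Hz


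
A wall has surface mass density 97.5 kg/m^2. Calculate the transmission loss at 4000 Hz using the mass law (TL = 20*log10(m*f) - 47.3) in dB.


Given values:
  m = 97.5 kg/m^2, f = 4000 Hz
Formula: TL = 20 * log10(m * f) - 47.3
Compute m * f = 97.5 * 4000 = 390000.0
Compute log10(390000.0) = 5.591065
Compute 20 * 5.591065 = 111.8213
TL = 111.8213 - 47.3 = 64.52

64.52 dB


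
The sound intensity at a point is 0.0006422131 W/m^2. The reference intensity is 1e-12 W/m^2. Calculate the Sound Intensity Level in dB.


Given values:
  I = 0.0006422131 W/m^2
  I_ref = 1e-12 W/m^2
Formula: SIL = 10 * log10(I / I_ref)
Compute ratio: I / I_ref = 642213100
Compute log10: log10(642213100) = 8.807679
Multiply: SIL = 10 * 8.807679 = 88.08

88.08 dB


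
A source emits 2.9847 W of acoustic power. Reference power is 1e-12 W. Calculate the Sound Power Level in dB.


Given values:
  W = 2.9847 W
  W_ref = 1e-12 W
Formula: SWL = 10 * log10(W / W_ref)
Compute ratio: W / W_ref = 2984700000000
Compute log10: log10(2984700000000) = 12.474901
Multiply: SWL = 10 * 12.474901 = 124.75

124.75 dB


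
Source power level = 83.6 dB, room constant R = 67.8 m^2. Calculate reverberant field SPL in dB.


Given values:
  Lw = 83.6 dB, R = 67.8 m^2
Formula: SPL = Lw + 10 * log10(4 / R)
Compute 4 / R = 4 / 67.8 = 0.058997
Compute 10 * log10(0.058997) = -12.2917
SPL = 83.6 + (-12.2917) = 71.31

71.31 dB


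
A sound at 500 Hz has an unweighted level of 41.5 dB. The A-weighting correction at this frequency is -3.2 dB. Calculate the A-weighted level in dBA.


Given values:
  SPL = 41.5 dB
  A-weighting at 500 Hz = -3.2 dB
Formula: L_A = SPL + A_weight
L_A = 41.5 + (-3.2)
L_A = 38.3

38.3 dBA


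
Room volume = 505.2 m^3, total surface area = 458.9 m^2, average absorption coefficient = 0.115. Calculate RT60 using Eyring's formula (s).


Given values:
  V = 505.2 m^3, S = 458.9 m^2, alpha = 0.115
Formula: RT60 = 0.161 * V / (-S * ln(1 - alpha))
Compute ln(1 - 0.115) = ln(0.885) = -0.122168
Denominator: -458.9 * -0.122168 = 56.0629
Numerator: 0.161 * 505.2 = 81.3372
RT60 = 81.3372 / 56.0629 = 1.451

1.451 s


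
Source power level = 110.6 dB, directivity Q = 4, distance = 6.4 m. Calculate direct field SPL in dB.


Given values:
  Lw = 110.6 dB, Q = 4, r = 6.4 m
Formula: SPL = Lw + 10 * log10(Q / (4 * pi * r^2))
Compute 4 * pi * r^2 = 4 * pi * 6.4^2 = 514.7185
Compute Q / denom = 4 / 514.7185 = 0.00777124
Compute 10 * log10(0.00777124) = -21.0951
SPL = 110.6 + (-21.0951) = 89.5

89.5 dB


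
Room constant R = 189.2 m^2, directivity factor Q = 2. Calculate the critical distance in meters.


Given values:
  R = 189.2 m^2, Q = 2
Formula: d_c = 0.141 * sqrt(Q * R)
Compute Q * R = 2 * 189.2 = 378.4
Compute sqrt(378.4) = 19.4525
d_c = 0.141 * 19.4525 = 2.743

2.743 m


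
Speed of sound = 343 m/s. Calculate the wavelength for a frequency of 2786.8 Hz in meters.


Given values:
  c = 343 m/s, f = 2786.8 Hz
Formula: lambda = c / f
lambda = 343 / 2786.8
lambda = 0.1231

0.1231 m


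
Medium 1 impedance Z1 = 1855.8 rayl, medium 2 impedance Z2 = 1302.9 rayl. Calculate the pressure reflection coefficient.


Given values:
  Z1 = 1855.8 rayl, Z2 = 1302.9 rayl
Formula: R = (Z2 - Z1) / (Z2 + Z1)
Numerator: Z2 - Z1 = 1302.9 - 1855.8 = -552.9
Denominator: Z2 + Z1 = 1302.9 + 1855.8 = 3158.7
R = -552.9 / 3158.7 = -0.175

-0.175


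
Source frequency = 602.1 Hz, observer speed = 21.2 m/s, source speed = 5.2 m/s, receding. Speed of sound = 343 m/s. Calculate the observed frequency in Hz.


Given values:
  f_s = 602.1 Hz, v_o = 21.2 m/s, v_s = 5.2 m/s
  Direction: receding
Formula: f_o = f_s * (c - v_o) / (c + v_s)
Numerator: c - v_o = 343 - 21.2 = 321.8
Denominator: c + v_s = 343 + 5.2 = 348.2
f_o = 602.1 * 321.8 / 348.2 = 556.45

556.45 Hz


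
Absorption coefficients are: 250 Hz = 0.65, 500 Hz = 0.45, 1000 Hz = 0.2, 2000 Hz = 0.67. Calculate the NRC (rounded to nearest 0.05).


Given values:
  a_250 = 0.65, a_500 = 0.45
  a_1000 = 0.2, a_2000 = 0.67
Formula: NRC = (a250 + a500 + a1000 + a2000) / 4
Sum = 0.65 + 0.45 + 0.2 + 0.67 = 1.97
NRC = 1.97 / 4 = 0.4925
Rounded to nearest 0.05: 0.5

0.5


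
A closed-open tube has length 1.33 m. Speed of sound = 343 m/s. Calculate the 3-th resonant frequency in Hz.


Given values:
  Tube type: closed-open, L = 1.33 m, c = 343 m/s, n = 3
Formula: f_n = (2n - 1) * c / (4 * L)
Compute 2n - 1 = 2*3 - 1 = 5
Compute 4 * L = 4 * 1.33 = 5.32
f = 5 * 343 / 5.32
f = 322.37

322.37 Hz


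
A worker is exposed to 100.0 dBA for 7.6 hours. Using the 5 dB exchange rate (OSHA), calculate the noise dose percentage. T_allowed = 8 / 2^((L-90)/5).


Given values:
  L = 100.0 dBA, T = 7.6 hours
Formula: T_allowed = 8 / 2^((L - 90) / 5)
Compute exponent: (100.0 - 90) / 5 = 2.0
Compute 2^(2.0) = 4.0
T_allowed = 8 / 4.0 = 2.0 hours
Dose = (T / T_allowed) * 100
Dose = (7.6 / 2.0) * 100 = 380.0

380.0 %


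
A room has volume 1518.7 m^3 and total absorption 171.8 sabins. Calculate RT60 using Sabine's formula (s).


Given values:
  V = 1518.7 m^3
  A = 171.8 sabins
Formula: RT60 = 0.161 * V / A
Numerator: 0.161 * 1518.7 = 244.5107
RT60 = 244.5107 / 171.8 = 1.423

1.423 s


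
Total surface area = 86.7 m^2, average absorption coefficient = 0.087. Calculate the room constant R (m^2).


Given values:
  S = 86.7 m^2, alpha = 0.087
Formula: R = S * alpha / (1 - alpha)
Numerator: 86.7 * 0.087 = 7.5429
Denominator: 1 - 0.087 = 0.913
R = 7.5429 / 0.913 = 8.26

8.26 m^2


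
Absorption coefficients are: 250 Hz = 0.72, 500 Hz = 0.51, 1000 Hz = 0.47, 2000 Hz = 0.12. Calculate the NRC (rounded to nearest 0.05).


Given values:
  a_250 = 0.72, a_500 = 0.51
  a_1000 = 0.47, a_2000 = 0.12
Formula: NRC = (a250 + a500 + a1000 + a2000) / 4
Sum = 0.72 + 0.51 + 0.47 + 0.12 = 1.82
NRC = 1.82 / 4 = 0.455
Rounded to nearest 0.05: 0.45

0.45


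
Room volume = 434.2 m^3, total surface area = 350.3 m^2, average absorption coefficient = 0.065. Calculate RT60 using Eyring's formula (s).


Given values:
  V = 434.2 m^3, S = 350.3 m^2, alpha = 0.065
Formula: RT60 = 0.161 * V / (-S * ln(1 - alpha))
Compute ln(1 - 0.065) = ln(0.935) = -0.067209
Denominator: -350.3 * -0.067209 = 23.5433
Numerator: 0.161 * 434.2 = 69.9062
RT60 = 69.9062 / 23.5433 = 2.969

2.969 s


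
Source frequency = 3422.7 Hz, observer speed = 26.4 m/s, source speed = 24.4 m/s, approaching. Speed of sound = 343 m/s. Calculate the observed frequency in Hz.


Given values:
  f_s = 3422.7 Hz, v_o = 26.4 m/s, v_s = 24.4 m/s
  Direction: approaching
Formula: f_o = f_s * (c + v_o) / (c - v_s)
Numerator: c + v_o = 343 + 26.4 = 369.4
Denominator: c - v_s = 343 - 24.4 = 318.6
f_o = 3422.7 * 369.4 / 318.6 = 3968.44

3968.44 Hz


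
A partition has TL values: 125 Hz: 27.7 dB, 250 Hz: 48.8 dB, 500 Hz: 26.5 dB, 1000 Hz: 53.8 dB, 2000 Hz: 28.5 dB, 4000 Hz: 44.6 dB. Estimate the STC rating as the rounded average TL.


Given TL values at each frequency:
  125 Hz: 27.7 dB
  250 Hz: 48.8 dB
  500 Hz: 26.5 dB
  1000 Hz: 53.8 dB
  2000 Hz: 28.5 dB
  4000 Hz: 44.6 dB
Formula: STC ~ round(average of TL values)
Sum = 27.7 + 48.8 + 26.5 + 53.8 + 28.5 + 44.6 = 229.9
Average = 229.9 / 6 = 38.32
Rounded: 38

38


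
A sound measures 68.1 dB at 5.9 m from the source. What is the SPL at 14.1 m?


Given values:
  SPL1 = 68.1 dB, r1 = 5.9 m, r2 = 14.1 m
Formula: SPL2 = SPL1 - 20 * log10(r2 / r1)
Compute ratio: r2 / r1 = 14.1 / 5.9 = 2.3898
Compute log10: log10(2.3898) = 0.378362
Compute drop: 20 * 0.378362 = 7.5672
SPL2 = 68.1 - 7.5672 = 60.53

60.53 dB


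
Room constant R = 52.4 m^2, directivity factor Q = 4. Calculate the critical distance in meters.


Given values:
  R = 52.4 m^2, Q = 4
Formula: d_c = 0.141 * sqrt(Q * R)
Compute Q * R = 4 * 52.4 = 209.6
Compute sqrt(209.6) = 14.4776
d_c = 0.141 * 14.4776 = 2.041

2.041 m


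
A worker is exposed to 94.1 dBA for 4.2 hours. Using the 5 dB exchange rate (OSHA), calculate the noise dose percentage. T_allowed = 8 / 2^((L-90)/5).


Given values:
  L = 94.1 dBA, T = 4.2 hours
Formula: T_allowed = 8 / 2^((L - 90) / 5)
Compute exponent: (94.1 - 90) / 5 = 0.82
Compute 2^(0.82) = 1.765406
T_allowed = 8 / 1.765406 = 4.531536 hours
Dose = (T / T_allowed) * 100
Dose = (4.2 / 4.531536) * 100 = 92.68

92.68 %


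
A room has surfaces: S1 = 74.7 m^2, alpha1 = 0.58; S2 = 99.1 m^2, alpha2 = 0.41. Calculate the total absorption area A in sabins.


Given surfaces:
  Surface 1: 74.7 * 0.58 = 43.326
  Surface 2: 99.1 * 0.41 = 40.631
Formula: A = sum(Si * alpha_i)
A = 43.326 + 40.631
A = 83.96

83.96 sabins


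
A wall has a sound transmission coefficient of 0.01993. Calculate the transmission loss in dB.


Given values:
  tau = 0.01993
Formula: TL = 10 * log10(1 / tau)
Compute 1 / tau = 1 / 0.01993 = 50.1756
Compute log10(50.1756) = 1.700493
TL = 10 * 1.700493 = 17.0

17.0 dB


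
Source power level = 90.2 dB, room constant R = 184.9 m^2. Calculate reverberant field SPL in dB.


Given values:
  Lw = 90.2 dB, R = 184.9 m^2
Formula: SPL = Lw + 10 * log10(4 / R)
Compute 4 / R = 4 / 184.9 = 0.021633
Compute 10 * log10(0.021633) = -16.6488
SPL = 90.2 + (-16.6488) = 73.55

73.55 dB


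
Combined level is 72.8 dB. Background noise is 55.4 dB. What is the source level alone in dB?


Given values:
  L_total = 72.8 dB, L_bg = 55.4 dB
Formula: L_source = 10 * log10(10^(L_total/10) - 10^(L_bg/10))
Convert to linear:
  10^(72.8/10) = 19054607.1796
  10^(55.4/10) = 346736.8505
Difference: 19054607.1796 - 346736.8505 = 18707870.3291
L_source = 10 * log10(18707870.3291) = 72.72

72.72 dB


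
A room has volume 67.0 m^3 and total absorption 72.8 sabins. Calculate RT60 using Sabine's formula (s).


Given values:
  V = 67.0 m^3
  A = 72.8 sabins
Formula: RT60 = 0.161 * V / A
Numerator: 0.161 * 67.0 = 10.787
RT60 = 10.787 / 72.8 = 0.148

0.148 s


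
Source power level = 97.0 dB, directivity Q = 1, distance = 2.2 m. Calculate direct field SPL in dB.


Given values:
  Lw = 97.0 dB, Q = 1, r = 2.2 m
Formula: SPL = Lw + 10 * log10(Q / (4 * pi * r^2))
Compute 4 * pi * r^2 = 4 * pi * 2.2^2 = 60.8212
Compute Q / denom = 1 / 60.8212 = 0.01644164
Compute 10 * log10(0.01644164) = -17.8405
SPL = 97.0 + (-17.8405) = 79.16

79.16 dB


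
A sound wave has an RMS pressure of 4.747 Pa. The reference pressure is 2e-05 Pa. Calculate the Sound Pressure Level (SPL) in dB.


Given values:
  p = 4.747 Pa
  p_ref = 2e-05 Pa
Formula: SPL = 20 * log10(p / p_ref)
Compute ratio: p / p_ref = 4.747 / 2e-05 = 237350
Compute log10: log10(237350) = 5.375389
Multiply: SPL = 20 * 5.375389 = 107.51

107.51 dB


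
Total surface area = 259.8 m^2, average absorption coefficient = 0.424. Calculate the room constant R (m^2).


Given values:
  S = 259.8 m^2, alpha = 0.424
Formula: R = S * alpha / (1 - alpha)
Numerator: 259.8 * 0.424 = 110.1552
Denominator: 1 - 0.424 = 0.576
R = 110.1552 / 0.576 = 191.24

191.24 m^2


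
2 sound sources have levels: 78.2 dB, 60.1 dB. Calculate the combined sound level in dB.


Formula: L_total = 10 * log10( sum(10^(Li/10)) )
  Source 1: 10^(78.2/10) = 66069344.8008
  Source 2: 10^(60.1/10) = 1023292.9923
Sum of linear values = 67092637.7931
L_total = 10 * log10(67092637.7931) = 78.27

78.27 dB


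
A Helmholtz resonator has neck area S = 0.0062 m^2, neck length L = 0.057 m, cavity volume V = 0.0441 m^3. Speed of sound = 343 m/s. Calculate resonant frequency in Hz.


Given values:
  S = 0.0062 m^2, L = 0.057 m, V = 0.0441 m^3, c = 343 m/s
Formula: f = (c / (2*pi)) * sqrt(S / (V * L))
Compute V * L = 0.0441 * 0.057 = 0.0025137
Compute S / (V * L) = 0.0062 / 0.0025137 = 2.4665
Compute sqrt(2.4665) = 1.570509
Compute c / (2*pi) = 343 / 6.283185 = 54.590148
f = 54.590148 * 1.570509 = 85.73

85.73 Hz


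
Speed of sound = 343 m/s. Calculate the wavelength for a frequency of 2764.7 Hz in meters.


Given values:
  c = 343 m/s, f = 2764.7 Hz
Formula: lambda = c / f
lambda = 343 / 2764.7
lambda = 0.1241

0.1241 m


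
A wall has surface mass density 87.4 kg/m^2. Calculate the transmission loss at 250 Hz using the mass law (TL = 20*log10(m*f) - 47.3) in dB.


Given values:
  m = 87.4 kg/m^2, f = 250 Hz
Formula: TL = 20 * log10(m * f) - 47.3
Compute m * f = 87.4 * 250 = 21850.0
Compute log10(21850.0) = 4.339451
Compute 20 * 4.339451 = 86.789
TL = 86.789 - 47.3 = 39.49

39.49 dB


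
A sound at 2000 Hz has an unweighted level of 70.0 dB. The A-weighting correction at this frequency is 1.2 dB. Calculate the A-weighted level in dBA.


Given values:
  SPL = 70.0 dB
  A-weighting at 2000 Hz = 1.2 dB
Formula: L_A = SPL + A_weight
L_A = 70.0 + (1.2)
L_A = 71.2

71.2 dBA


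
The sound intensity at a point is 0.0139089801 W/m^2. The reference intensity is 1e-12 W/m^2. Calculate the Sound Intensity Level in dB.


Given values:
  I = 0.0139089801 W/m^2
  I_ref = 1e-12 W/m^2
Formula: SIL = 10 * log10(I / I_ref)
Compute ratio: I / I_ref = 13908980100
Compute log10: log10(13908980100) = 10.143295
Multiply: SIL = 10 * 10.143295 = 101.43

101.43 dB


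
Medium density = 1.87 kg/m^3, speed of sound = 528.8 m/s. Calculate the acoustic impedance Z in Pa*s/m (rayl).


Given values:
  rho = 1.87 kg/m^3
  c = 528.8 m/s
Formula: Z = rho * c
Z = 1.87 * 528.8
Z = 988.86

988.86 rayl


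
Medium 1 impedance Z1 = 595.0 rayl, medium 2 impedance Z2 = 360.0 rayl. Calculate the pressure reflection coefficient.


Given values:
  Z1 = 595.0 rayl, Z2 = 360.0 rayl
Formula: R = (Z2 - Z1) / (Z2 + Z1)
Numerator: Z2 - Z1 = 360.0 - 595.0 = -235.0
Denominator: Z2 + Z1 = 360.0 + 595.0 = 955.0
R = -235.0 / 955.0 = -0.2461

-0.2461


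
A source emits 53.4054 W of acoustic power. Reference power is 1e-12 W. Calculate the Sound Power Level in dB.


Given values:
  W = 53.4054 W
  W_ref = 1e-12 W
Formula: SWL = 10 * log10(W / W_ref)
Compute ratio: W / W_ref = 53405400000000
Compute log10: log10(53405400000000) = 13.727585
Multiply: SWL = 10 * 13.727585 = 137.28

137.28 dB


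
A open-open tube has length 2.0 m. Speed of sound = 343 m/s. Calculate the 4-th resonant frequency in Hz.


Given values:
  Tube type: open-open, L = 2.0 m, c = 343 m/s, n = 4
Formula: f_n = n * c / (2 * L)
Compute 2 * L = 2 * 2.0 = 4.0
f = 4 * 343 / 4.0
f = 343.0

343.0 Hz


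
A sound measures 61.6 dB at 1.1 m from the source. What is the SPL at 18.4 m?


Given values:
  SPL1 = 61.6 dB, r1 = 1.1 m, r2 = 18.4 m
Formula: SPL2 = SPL1 - 20 * log10(r2 / r1)
Compute ratio: r2 / r1 = 18.4 / 1.1 = 16.7273
Compute log10: log10(16.7273) = 1.223426
Compute drop: 20 * 1.223426 = 24.4685
SPL2 = 61.6 - 24.4685 = 37.13

37.13 dB


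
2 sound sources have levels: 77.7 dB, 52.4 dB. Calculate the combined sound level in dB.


Formula: L_total = 10 * log10( sum(10^(Li/10)) )
  Source 1: 10^(77.7/10) = 58884365.5356
  Source 2: 10^(52.4/10) = 173780.0829
Sum of linear values = 59058145.6185
L_total = 10 * log10(59058145.6185) = 77.71

77.71 dB


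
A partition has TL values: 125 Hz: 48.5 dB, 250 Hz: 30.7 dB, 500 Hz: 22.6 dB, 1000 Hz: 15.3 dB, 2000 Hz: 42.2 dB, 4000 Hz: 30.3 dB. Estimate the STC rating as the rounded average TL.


Given TL values at each frequency:
  125 Hz: 48.5 dB
  250 Hz: 30.7 dB
  500 Hz: 22.6 dB
  1000 Hz: 15.3 dB
  2000 Hz: 42.2 dB
  4000 Hz: 30.3 dB
Formula: STC ~ round(average of TL values)
Sum = 48.5 + 30.7 + 22.6 + 15.3 + 42.2 + 30.3 = 189.6
Average = 189.6 / 6 = 31.6
Rounded: 32

32


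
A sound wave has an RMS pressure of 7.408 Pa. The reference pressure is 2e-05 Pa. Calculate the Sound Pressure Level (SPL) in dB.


Given values:
  p = 7.408 Pa
  p_ref = 2e-05 Pa
Formula: SPL = 20 * log10(p / p_ref)
Compute ratio: p / p_ref = 7.408 / 2e-05 = 370400
Compute log10: log10(370400) = 5.568671
Multiply: SPL = 20 * 5.568671 = 111.37

111.37 dB


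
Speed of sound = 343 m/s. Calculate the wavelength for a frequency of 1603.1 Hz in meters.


Given values:
  c = 343 m/s, f = 1603.1 Hz
Formula: lambda = c / f
lambda = 343 / 1603.1
lambda = 0.214

0.214 m


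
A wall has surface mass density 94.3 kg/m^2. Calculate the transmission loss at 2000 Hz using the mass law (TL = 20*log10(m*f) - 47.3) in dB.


Given values:
  m = 94.3 kg/m^2, f = 2000 Hz
Formula: TL = 20 * log10(m * f) - 47.3
Compute m * f = 94.3 * 2000 = 188600.0
Compute log10(188600.0) = 5.275542
Compute 20 * 5.275542 = 105.5108
TL = 105.5108 - 47.3 = 58.21

58.21 dB


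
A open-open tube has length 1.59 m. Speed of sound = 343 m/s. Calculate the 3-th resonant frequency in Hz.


Given values:
  Tube type: open-open, L = 1.59 m, c = 343 m/s, n = 3
Formula: f_n = n * c / (2 * L)
Compute 2 * L = 2 * 1.59 = 3.18
f = 3 * 343 / 3.18
f = 323.58

323.58 Hz


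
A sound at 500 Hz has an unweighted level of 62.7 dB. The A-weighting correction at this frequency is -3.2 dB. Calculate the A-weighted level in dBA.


Given values:
  SPL = 62.7 dB
  A-weighting at 500 Hz = -3.2 dB
Formula: L_A = SPL + A_weight
L_A = 62.7 + (-3.2)
L_A = 59.5

59.5 dBA


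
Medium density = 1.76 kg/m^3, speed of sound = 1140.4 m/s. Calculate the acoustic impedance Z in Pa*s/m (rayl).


Given values:
  rho = 1.76 kg/m^3
  c = 1140.4 m/s
Formula: Z = rho * c
Z = 1.76 * 1140.4
Z = 2007.1

2007.1 rayl


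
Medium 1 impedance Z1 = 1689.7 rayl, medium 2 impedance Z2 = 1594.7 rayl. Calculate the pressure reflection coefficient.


Given values:
  Z1 = 1689.7 rayl, Z2 = 1594.7 rayl
Formula: R = (Z2 - Z1) / (Z2 + Z1)
Numerator: Z2 - Z1 = 1594.7 - 1689.7 = -95.0
Denominator: Z2 + Z1 = 1594.7 + 1689.7 = 3284.4
R = -95.0 / 3284.4 = -0.0289

-0.0289


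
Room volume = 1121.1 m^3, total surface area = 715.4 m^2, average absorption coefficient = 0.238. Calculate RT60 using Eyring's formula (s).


Given values:
  V = 1121.1 m^3, S = 715.4 m^2, alpha = 0.238
Formula: RT60 = 0.161 * V / (-S * ln(1 - alpha))
Compute ln(1 - 0.238) = ln(0.762) = -0.271809
Denominator: -715.4 * -0.271809 = 194.4522
Numerator: 0.161 * 1121.1 = 180.4971
RT60 = 180.4971 / 194.4522 = 0.928

0.928 s


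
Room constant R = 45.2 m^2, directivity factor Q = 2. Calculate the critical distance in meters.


Given values:
  R = 45.2 m^2, Q = 2
Formula: d_c = 0.141 * sqrt(Q * R)
Compute Q * R = 2 * 45.2 = 90.4
Compute sqrt(90.4) = 9.5079
d_c = 0.141 * 9.5079 = 1.341

1.341 m


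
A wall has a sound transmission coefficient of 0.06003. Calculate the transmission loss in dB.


Given values:
  tau = 0.06003
Formula: TL = 10 * log10(1 / tau)
Compute 1 / tau = 1 / 0.06003 = 16.6583
Compute log10(16.6583) = 1.221631
TL = 10 * 1.221631 = 12.22

12.22 dB


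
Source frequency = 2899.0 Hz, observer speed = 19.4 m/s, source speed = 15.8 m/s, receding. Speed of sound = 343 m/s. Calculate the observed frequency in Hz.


Given values:
  f_s = 2899.0 Hz, v_o = 19.4 m/s, v_s = 15.8 m/s
  Direction: receding
Formula: f_o = f_s * (c - v_o) / (c + v_s)
Numerator: c - v_o = 343 - 19.4 = 323.6
Denominator: c + v_s = 343 + 15.8 = 358.8
f_o = 2899.0 * 323.6 / 358.8 = 2614.59

2614.59 Hz


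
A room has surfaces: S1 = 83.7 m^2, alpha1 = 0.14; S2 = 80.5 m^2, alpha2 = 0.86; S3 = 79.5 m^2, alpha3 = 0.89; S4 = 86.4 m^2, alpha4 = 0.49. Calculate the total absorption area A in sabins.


Given surfaces:
  Surface 1: 83.7 * 0.14 = 11.718
  Surface 2: 80.5 * 0.86 = 69.23
  Surface 3: 79.5 * 0.89 = 70.755
  Surface 4: 86.4 * 0.49 = 42.336
Formula: A = sum(Si * alpha_i)
A = 11.718 + 69.23 + 70.755 + 42.336
A = 194.04

194.04 sabins


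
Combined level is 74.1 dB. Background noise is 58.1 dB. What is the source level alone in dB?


Given values:
  L_total = 74.1 dB, L_bg = 58.1 dB
Formula: L_source = 10 * log10(10^(L_total/10) - 10^(L_bg/10))
Convert to linear:
  10^(74.1/10) = 25703957.8277
  10^(58.1/10) = 645654.229
Difference: 25703957.8277 - 645654.229 = 25058303.5987
L_source = 10 * log10(25058303.5987) = 73.99

73.99 dB


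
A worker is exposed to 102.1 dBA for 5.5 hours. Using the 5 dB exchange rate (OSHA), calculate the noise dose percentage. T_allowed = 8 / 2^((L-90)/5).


Given values:
  L = 102.1 dBA, T = 5.5 hours
Formula: T_allowed = 8 / 2^((L - 90) / 5)
Compute exponent: (102.1 - 90) / 5 = 2.42
Compute 2^(2.42) = 5.35171
T_allowed = 8 / 5.35171 = 1.494849 hours
Dose = (T / T_allowed) * 100
Dose = (5.5 / 1.494849) * 100 = 367.93

367.93 %


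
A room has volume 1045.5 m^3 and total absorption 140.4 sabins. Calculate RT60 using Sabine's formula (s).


Given values:
  V = 1045.5 m^3
  A = 140.4 sabins
Formula: RT60 = 0.161 * V / A
Numerator: 0.161 * 1045.5 = 168.3255
RT60 = 168.3255 / 140.4 = 1.199

1.199 s


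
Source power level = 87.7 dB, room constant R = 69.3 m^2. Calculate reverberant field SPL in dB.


Given values:
  Lw = 87.7 dB, R = 69.3 m^2
Formula: SPL = Lw + 10 * log10(4 / R)
Compute 4 / R = 4 / 69.3 = 0.05772
Compute 10 * log10(0.05772) = -12.3867
SPL = 87.7 + (-12.3867) = 75.31

75.31 dB


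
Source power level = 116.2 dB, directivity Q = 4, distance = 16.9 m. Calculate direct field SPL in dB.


Given values:
  Lw = 116.2 dB, Q = 4, r = 16.9 m
Formula: SPL = Lw + 10 * log10(Q / (4 * pi * r^2))
Compute 4 * pi * r^2 = 4 * pi * 16.9^2 = 3589.0811
Compute Q / denom = 4 / 3589.0811 = 0.00111449
Compute 10 * log10(0.00111449) = -29.5292
SPL = 116.2 + (-29.5292) = 86.67

86.67 dB


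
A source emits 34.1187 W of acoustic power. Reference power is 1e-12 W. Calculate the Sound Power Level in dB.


Given values:
  W = 34.1187 W
  W_ref = 1e-12 W
Formula: SWL = 10 * log10(W / W_ref)
Compute ratio: W / W_ref = 34118700000000
Compute log10: log10(34118700000000) = 13.532992
Multiply: SWL = 10 * 13.532992 = 135.33

135.33 dB


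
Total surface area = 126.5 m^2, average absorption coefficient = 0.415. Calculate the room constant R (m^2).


Given values:
  S = 126.5 m^2, alpha = 0.415
Formula: R = S * alpha / (1 - alpha)
Numerator: 126.5 * 0.415 = 52.4975
Denominator: 1 - 0.415 = 0.585
R = 52.4975 / 0.585 = 89.74

89.74 m^2


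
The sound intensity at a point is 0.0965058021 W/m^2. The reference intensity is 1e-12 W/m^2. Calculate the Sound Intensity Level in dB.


Given values:
  I = 0.0965058021 W/m^2
  I_ref = 1e-12 W/m^2
Formula: SIL = 10 * log10(I / I_ref)
Compute ratio: I / I_ref = 96505802100
Compute log10: log10(96505802100) = 10.984553
Multiply: SIL = 10 * 10.984553 = 109.85

109.85 dB


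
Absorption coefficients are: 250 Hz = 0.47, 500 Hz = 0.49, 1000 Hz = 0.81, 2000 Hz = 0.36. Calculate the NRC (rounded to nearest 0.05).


Given values:
  a_250 = 0.47, a_500 = 0.49
  a_1000 = 0.81, a_2000 = 0.36
Formula: NRC = (a250 + a500 + a1000 + a2000) / 4
Sum = 0.47 + 0.49 + 0.81 + 0.36 = 2.13
NRC = 2.13 / 4 = 0.5325
Rounded to nearest 0.05: 0.55

0.55


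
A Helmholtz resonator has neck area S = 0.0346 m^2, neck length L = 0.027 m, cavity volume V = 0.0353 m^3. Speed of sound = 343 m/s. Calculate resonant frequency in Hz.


Given values:
  S = 0.0346 m^2, L = 0.027 m, V = 0.0353 m^3, c = 343 m/s
Formula: f = (c / (2*pi)) * sqrt(S / (V * L))
Compute V * L = 0.0353 * 0.027 = 0.0009531
Compute S / (V * L) = 0.0346 / 0.0009531 = 36.3026
Compute sqrt(36.3026) = 6.025164
Compute c / (2*pi) = 343 / 6.283185 = 54.590148
f = 54.590148 * 6.025164 = 328.91

328.91 Hz


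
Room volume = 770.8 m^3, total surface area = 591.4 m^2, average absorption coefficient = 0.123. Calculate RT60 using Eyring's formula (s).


Given values:
  V = 770.8 m^3, S = 591.4 m^2, alpha = 0.123
Formula: RT60 = 0.161 * V / (-S * ln(1 - alpha))
Compute ln(1 - 0.123) = ln(0.877) = -0.131248
Denominator: -591.4 * -0.131248 = 77.6201
Numerator: 0.161 * 770.8 = 124.0988
RT60 = 124.0988 / 77.6201 = 1.599

1.599 s


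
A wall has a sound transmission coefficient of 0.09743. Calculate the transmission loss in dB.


Given values:
  tau = 0.09743
Formula: TL = 10 * log10(1 / tau)
Compute 1 / tau = 1 / 0.09743 = 10.2638
Compute log10(10.2638) = 1.011308
TL = 10 * 1.011308 = 10.11

10.11 dB


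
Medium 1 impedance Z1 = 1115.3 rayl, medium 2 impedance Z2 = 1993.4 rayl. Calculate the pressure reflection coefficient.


Given values:
  Z1 = 1115.3 rayl, Z2 = 1993.4 rayl
Formula: R = (Z2 - Z1) / (Z2 + Z1)
Numerator: Z2 - Z1 = 1993.4 - 1115.3 = 878.1
Denominator: Z2 + Z1 = 1993.4 + 1115.3 = 3108.7
R = 878.1 / 3108.7 = 0.2825

0.2825


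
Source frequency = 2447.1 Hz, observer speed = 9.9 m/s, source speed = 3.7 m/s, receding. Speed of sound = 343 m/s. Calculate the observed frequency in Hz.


Given values:
  f_s = 2447.1 Hz, v_o = 9.9 m/s, v_s = 3.7 m/s
  Direction: receding
Formula: f_o = f_s * (c - v_o) / (c + v_s)
Numerator: c - v_o = 343 - 9.9 = 333.1
Denominator: c + v_s = 343 + 3.7 = 346.7
f_o = 2447.1 * 333.1 / 346.7 = 2351.11

2351.11 Hz


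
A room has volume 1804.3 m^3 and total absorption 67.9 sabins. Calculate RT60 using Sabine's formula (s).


Given values:
  V = 1804.3 m^3
  A = 67.9 sabins
Formula: RT60 = 0.161 * V / A
Numerator: 0.161 * 1804.3 = 290.4923
RT60 = 290.4923 / 67.9 = 4.278

4.278 s


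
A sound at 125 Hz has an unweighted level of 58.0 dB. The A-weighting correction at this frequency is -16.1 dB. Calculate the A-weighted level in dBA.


Given values:
  SPL = 58.0 dB
  A-weighting at 125 Hz = -16.1 dB
Formula: L_A = SPL + A_weight
L_A = 58.0 + (-16.1)
L_A = 41.9

41.9 dBA


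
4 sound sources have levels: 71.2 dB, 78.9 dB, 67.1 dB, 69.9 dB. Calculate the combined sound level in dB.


Formula: L_total = 10 * log10( sum(10^(Li/10)) )
  Source 1: 10^(71.2/10) = 13182567.3856
  Source 2: 10^(78.9/10) = 77624711.6629
  Source 3: 10^(67.1/10) = 5128613.8399
  Source 4: 10^(69.9/10) = 9772372.2096
Sum of linear values = 105708265.098
L_total = 10 * log10(105708265.098) = 80.24

80.24 dB


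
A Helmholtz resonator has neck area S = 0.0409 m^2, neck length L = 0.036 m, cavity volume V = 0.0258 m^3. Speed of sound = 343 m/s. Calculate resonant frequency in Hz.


Given values:
  S = 0.0409 m^2, L = 0.036 m, V = 0.0258 m^3, c = 343 m/s
Formula: f = (c / (2*pi)) * sqrt(S / (V * L))
Compute V * L = 0.0258 * 0.036 = 0.0009288
Compute S / (V * L) = 0.0409 / 0.0009288 = 44.0353
Compute sqrt(44.0353) = 6.63591
Compute c / (2*pi) = 343 / 6.283185 = 54.590148
f = 54.590148 * 6.63591 = 362.26

362.26 Hz


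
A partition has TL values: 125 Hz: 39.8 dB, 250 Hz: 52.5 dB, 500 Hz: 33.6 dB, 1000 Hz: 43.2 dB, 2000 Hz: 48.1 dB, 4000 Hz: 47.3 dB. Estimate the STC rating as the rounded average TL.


Given TL values at each frequency:
  125 Hz: 39.8 dB
  250 Hz: 52.5 dB
  500 Hz: 33.6 dB
  1000 Hz: 43.2 dB
  2000 Hz: 48.1 dB
  4000 Hz: 47.3 dB
Formula: STC ~ round(average of TL values)
Sum = 39.8 + 52.5 + 33.6 + 43.2 + 48.1 + 47.3 = 264.5
Average = 264.5 / 6 = 44.08
Rounded: 44

44


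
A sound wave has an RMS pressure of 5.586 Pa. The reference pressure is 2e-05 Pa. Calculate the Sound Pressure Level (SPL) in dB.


Given values:
  p = 5.586 Pa
  p_ref = 2e-05 Pa
Formula: SPL = 20 * log10(p / p_ref)
Compute ratio: p / p_ref = 5.586 / 2e-05 = 279300
Compute log10: log10(279300) = 5.446071
Multiply: SPL = 20 * 5.446071 = 108.92

108.92 dB


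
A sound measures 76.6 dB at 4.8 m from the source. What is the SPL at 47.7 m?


Given values:
  SPL1 = 76.6 dB, r1 = 4.8 m, r2 = 47.7 m
Formula: SPL2 = SPL1 - 20 * log10(r2 / r1)
Compute ratio: r2 / r1 = 47.7 / 4.8 = 9.9375
Compute log10: log10(9.9375) = 0.997277
Compute drop: 20 * 0.997277 = 19.9455
SPL2 = 76.6 - 19.9455 = 56.65

56.65 dB


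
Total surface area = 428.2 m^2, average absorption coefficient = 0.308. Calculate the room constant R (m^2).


Given values:
  S = 428.2 m^2, alpha = 0.308
Formula: R = S * alpha / (1 - alpha)
Numerator: 428.2 * 0.308 = 131.8856
Denominator: 1 - 0.308 = 0.692
R = 131.8856 / 0.692 = 190.59

190.59 m^2


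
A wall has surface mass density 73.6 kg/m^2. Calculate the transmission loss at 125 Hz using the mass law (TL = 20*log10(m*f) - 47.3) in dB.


Given values:
  m = 73.6 kg/m^2, f = 125 Hz
Formula: TL = 20 * log10(m * f) - 47.3
Compute m * f = 73.6 * 125 = 9200.0
Compute log10(9200.0) = 3.963788
Compute 20 * 3.963788 = 79.2758
TL = 79.2758 - 47.3 = 31.98

31.98 dB


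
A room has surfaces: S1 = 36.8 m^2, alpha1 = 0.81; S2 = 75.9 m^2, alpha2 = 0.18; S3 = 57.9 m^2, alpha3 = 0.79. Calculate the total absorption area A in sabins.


Given surfaces:
  Surface 1: 36.8 * 0.81 = 29.808
  Surface 2: 75.9 * 0.18 = 13.662
  Surface 3: 57.9 * 0.79 = 45.741
Formula: A = sum(Si * alpha_i)
A = 29.808 + 13.662 + 45.741
A = 89.21

89.21 sabins


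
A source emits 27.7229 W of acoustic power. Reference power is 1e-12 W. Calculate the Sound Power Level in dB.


Given values:
  W = 27.7229 W
  W_ref = 1e-12 W
Formula: SWL = 10 * log10(W / W_ref)
Compute ratio: W / W_ref = 27722900000000
Compute log10: log10(27722900000000) = 13.442839
Multiply: SWL = 10 * 13.442839 = 134.43

134.43 dB


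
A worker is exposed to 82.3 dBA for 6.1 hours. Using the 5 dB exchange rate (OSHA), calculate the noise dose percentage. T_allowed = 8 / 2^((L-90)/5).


Given values:
  L = 82.3 dBA, T = 6.1 hours
Formula: T_allowed = 8 / 2^((L - 90) / 5)
Compute exponent: (82.3 - 90) / 5 = -1.54
Compute 2^(-1.54) = 0.343885
T_allowed = 8 / 0.343885 = 23.263591 hours
Dose = (T / T_allowed) * 100
Dose = (6.1 / 23.263591) * 100 = 26.22

26.22 %


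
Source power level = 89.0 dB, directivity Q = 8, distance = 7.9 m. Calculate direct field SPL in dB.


Given values:
  Lw = 89.0 dB, Q = 8, r = 7.9 m
Formula: SPL = Lw + 10 * log10(Q / (4 * pi * r^2))
Compute 4 * pi * r^2 = 4 * pi * 7.9^2 = 784.2672
Compute Q / denom = 8 / 784.2672 = 0.01020061
Compute 10 * log10(0.01020061) = -19.9137
SPL = 89.0 + (-19.9137) = 69.09

69.09 dB


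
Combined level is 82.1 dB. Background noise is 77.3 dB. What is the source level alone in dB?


Given values:
  L_total = 82.1 dB, L_bg = 77.3 dB
Formula: L_source = 10 * log10(10^(L_total/10) - 10^(L_bg/10))
Convert to linear:
  10^(82.1/10) = 162181009.7359
  10^(77.3/10) = 53703179.637
Difference: 162181009.7359 - 53703179.637 = 108477830.0989
L_source = 10 * log10(108477830.0989) = 80.35

80.35 dB


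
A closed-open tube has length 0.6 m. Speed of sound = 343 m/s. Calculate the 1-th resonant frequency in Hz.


Given values:
  Tube type: closed-open, L = 0.6 m, c = 343 m/s, n = 1
Formula: f_n = (2n - 1) * c / (4 * L)
Compute 2n - 1 = 2*1 - 1 = 1
Compute 4 * L = 4 * 0.6 = 2.4
f = 1 * 343 / 2.4
f = 142.92

142.92 Hz


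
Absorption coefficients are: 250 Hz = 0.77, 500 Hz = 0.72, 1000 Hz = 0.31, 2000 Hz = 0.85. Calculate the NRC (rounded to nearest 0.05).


Given values:
  a_250 = 0.77, a_500 = 0.72
  a_1000 = 0.31, a_2000 = 0.85
Formula: NRC = (a250 + a500 + a1000 + a2000) / 4
Sum = 0.77 + 0.72 + 0.31 + 0.85 = 2.65
NRC = 2.65 / 4 = 0.6625
Rounded to nearest 0.05: 0.65

0.65


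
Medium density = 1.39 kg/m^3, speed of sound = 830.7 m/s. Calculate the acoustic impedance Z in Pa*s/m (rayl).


Given values:
  rho = 1.39 kg/m^3
  c = 830.7 m/s
Formula: Z = rho * c
Z = 1.39 * 830.7
Z = 1154.67

1154.67 rayl


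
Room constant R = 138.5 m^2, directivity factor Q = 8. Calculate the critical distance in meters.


Given values:
  R = 138.5 m^2, Q = 8
Formula: d_c = 0.141 * sqrt(Q * R)
Compute Q * R = 8 * 138.5 = 1108.0
Compute sqrt(1108.0) = 33.2866
d_c = 0.141 * 33.2866 = 4.693

4.693 m


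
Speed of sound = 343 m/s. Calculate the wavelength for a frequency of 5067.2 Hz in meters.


Given values:
  c = 343 m/s, f = 5067.2 Hz
Formula: lambda = c / f
lambda = 343 / 5067.2
lambda = 0.0677

0.0677 m


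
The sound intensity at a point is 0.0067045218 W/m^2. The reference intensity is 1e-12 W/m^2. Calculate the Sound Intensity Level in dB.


Given values:
  I = 0.0067045218 W/m^2
  I_ref = 1e-12 W/m^2
Formula: SIL = 10 * log10(I / I_ref)
Compute ratio: I / I_ref = 6704521800
Compute log10: log10(6704521800) = 9.826368
Multiply: SIL = 10 * 9.826368 = 98.26

98.26 dB


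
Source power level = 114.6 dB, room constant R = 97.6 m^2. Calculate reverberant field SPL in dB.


Given values:
  Lw = 114.6 dB, R = 97.6 m^2
Formula: SPL = Lw + 10 * log10(4 / R)
Compute 4 / R = 4 / 97.6 = 0.040984
Compute 10 * log10(0.040984) = -13.8739
SPL = 114.6 + (-13.8739) = 100.73

100.73 dB


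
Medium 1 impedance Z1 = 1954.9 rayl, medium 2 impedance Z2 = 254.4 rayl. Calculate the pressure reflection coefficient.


Given values:
  Z1 = 1954.9 rayl, Z2 = 254.4 rayl
Formula: R = (Z2 - Z1) / (Z2 + Z1)
Numerator: Z2 - Z1 = 254.4 - 1954.9 = -1700.5
Denominator: Z2 + Z1 = 254.4 + 1954.9 = 2209.3
R = -1700.5 / 2209.3 = -0.7697

-0.7697


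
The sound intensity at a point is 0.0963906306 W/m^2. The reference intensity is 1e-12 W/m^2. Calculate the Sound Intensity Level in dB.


Given values:
  I = 0.0963906306 W/m^2
  I_ref = 1e-12 W/m^2
Formula: SIL = 10 * log10(I / I_ref)
Compute ratio: I / I_ref = 96390630600
Compute log10: log10(96390630600) = 10.984035
Multiply: SIL = 10 * 10.984035 = 109.84

109.84 dB


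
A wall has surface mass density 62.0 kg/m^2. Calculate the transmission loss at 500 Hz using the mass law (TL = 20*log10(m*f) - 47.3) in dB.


Given values:
  m = 62.0 kg/m^2, f = 500 Hz
Formula: TL = 20 * log10(m * f) - 47.3
Compute m * f = 62.0 * 500 = 31000.0
Compute log10(31000.0) = 4.491362
Compute 20 * 4.491362 = 89.8272
TL = 89.8272 - 47.3 = 42.53

42.53 dB


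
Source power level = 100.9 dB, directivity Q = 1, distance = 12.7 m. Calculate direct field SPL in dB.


Given values:
  Lw = 100.9 dB, Q = 1, r = 12.7 m
Formula: SPL = Lw + 10 * log10(Q / (4 * pi * r^2))
Compute 4 * pi * r^2 = 4 * pi * 12.7^2 = 2026.8299
Compute Q / denom = 1 / 2026.8299 = 0.00049338
Compute 10 * log10(0.00049338) = -33.0682
SPL = 100.9 + (-33.0682) = 67.83

67.83 dB


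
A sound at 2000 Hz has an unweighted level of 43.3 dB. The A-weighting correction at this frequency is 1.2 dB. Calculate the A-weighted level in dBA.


Given values:
  SPL = 43.3 dB
  A-weighting at 2000 Hz = 1.2 dB
Formula: L_A = SPL + A_weight
L_A = 43.3 + (1.2)
L_A = 44.5

44.5 dBA


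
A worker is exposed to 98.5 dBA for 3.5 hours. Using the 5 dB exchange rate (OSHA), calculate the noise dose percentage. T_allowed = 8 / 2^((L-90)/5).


Given values:
  L = 98.5 dBA, T = 3.5 hours
Formula: T_allowed = 8 / 2^((L - 90) / 5)
Compute exponent: (98.5 - 90) / 5 = 1.7
Compute 2^(1.7) = 3.24901
T_allowed = 8 / 3.24901 = 2.462289 hours
Dose = (T / T_allowed) * 100
Dose = (3.5 / 2.462289) * 100 = 142.14

142.14 %


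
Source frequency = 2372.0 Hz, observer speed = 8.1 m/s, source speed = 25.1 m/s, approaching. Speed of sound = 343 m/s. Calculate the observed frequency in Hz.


Given values:
  f_s = 2372.0 Hz, v_o = 8.1 m/s, v_s = 25.1 m/s
  Direction: approaching
Formula: f_o = f_s * (c + v_o) / (c - v_s)
Numerator: c + v_o = 343 + 8.1 = 351.1
Denominator: c - v_s = 343 - 25.1 = 317.9
f_o = 2372.0 * 351.1 / 317.9 = 2619.72

2619.72 Hz


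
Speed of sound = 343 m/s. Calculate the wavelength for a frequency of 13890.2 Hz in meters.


Given values:
  c = 343 m/s, f = 13890.2 Hz
Formula: lambda = c / f
lambda = 343 / 13890.2
lambda = 0.0247

0.0247 m


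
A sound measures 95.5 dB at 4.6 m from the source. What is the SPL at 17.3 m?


Given values:
  SPL1 = 95.5 dB, r1 = 4.6 m, r2 = 17.3 m
Formula: SPL2 = SPL1 - 20 * log10(r2 / r1)
Compute ratio: r2 / r1 = 17.3 / 4.6 = 3.7609
Compute log10: log10(3.7609) = 0.575292
Compute drop: 20 * 0.575292 = 11.5058
SPL2 = 95.5 - 11.5058 = 83.99

83.99 dB


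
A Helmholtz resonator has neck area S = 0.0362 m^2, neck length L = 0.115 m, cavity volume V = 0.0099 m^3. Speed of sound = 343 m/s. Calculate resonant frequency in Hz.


Given values:
  S = 0.0362 m^2, L = 0.115 m, V = 0.0099 m^3, c = 343 m/s
Formula: f = (c / (2*pi)) * sqrt(S / (V * L))
Compute V * L = 0.0099 * 0.115 = 0.0011385
Compute S / (V * L) = 0.0362 / 0.0011385 = 31.7962
Compute sqrt(31.7962) = 5.638812
Compute c / (2*pi) = 343 / 6.283185 = 54.590148
f = 54.590148 * 5.638812 = 307.82

307.82 Hz


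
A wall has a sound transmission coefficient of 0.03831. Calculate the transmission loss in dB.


Given values:
  tau = 0.03831
Formula: TL = 10 * log10(1 / tau)
Compute 1 / tau = 1 / 0.03831 = 26.1028
Compute log10(26.1028) = 1.416687
TL = 10 * 1.416687 = 14.17

14.17 dB


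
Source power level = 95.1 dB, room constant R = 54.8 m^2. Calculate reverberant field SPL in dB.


Given values:
  Lw = 95.1 dB, R = 54.8 m^2
Formula: SPL = Lw + 10 * log10(4 / R)
Compute 4 / R = 4 / 54.8 = 0.072993
Compute 10 * log10(0.072993) = -11.3672
SPL = 95.1 + (-11.3672) = 83.73

83.73 dB
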